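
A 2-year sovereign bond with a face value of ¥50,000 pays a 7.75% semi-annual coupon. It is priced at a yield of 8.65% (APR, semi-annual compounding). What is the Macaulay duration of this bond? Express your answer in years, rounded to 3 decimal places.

1.890 years

Periodic yield y = 0.04325. Discount each cash flow and weight by its period:
  t   CF        PV=CF/(1+0.04325)^t    t·PV
  1     1,937.50     1,857.1771     1,857.1771
  2     1,937.50     1,780.1841     3,560.3683
  3     1,937.50     1,706.3831     5,119.1492
  4    51,937.50    43,845.7464   175,382.9856
  Σ                 49,189.4907   185,919.6801
Price P = Σ PV = 49,189.4907.
Macaulay duration = Σ(t·PV) / P = 185,919.6801 / 49,189.4907 = 3.77966 half-year periods.
In years: 3.77966 / 2 = 1.88983 years.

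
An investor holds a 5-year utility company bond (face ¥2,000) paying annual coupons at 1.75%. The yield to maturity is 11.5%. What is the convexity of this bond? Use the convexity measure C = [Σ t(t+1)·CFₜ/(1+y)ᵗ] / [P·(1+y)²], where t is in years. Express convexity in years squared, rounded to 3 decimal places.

22.735

With y = 0.115:
  t   CF        PV=CF/(1+0.115)^t    t·PV        t(t+1)·PV
  1        35.00        31.3901        31.3901          62.7803
  2        35.00        28.1526        56.3052         168.9155
  3        35.00        25.2490        75.7469         302.9875
  4        35.00        22.6448        90.5792         452.8961
  5     2,035.00     1,180.8373     5,904.1867      35,425.1201
  Σ                  1,288.2738     6,158.2081      36,412.6995
P = 1,288.2738.
Convexity = Σ t(t+1)·PV / [P·(1+y)²] = 36,412.6995 / (1,288.2738 × 1.243225) = 22.73500.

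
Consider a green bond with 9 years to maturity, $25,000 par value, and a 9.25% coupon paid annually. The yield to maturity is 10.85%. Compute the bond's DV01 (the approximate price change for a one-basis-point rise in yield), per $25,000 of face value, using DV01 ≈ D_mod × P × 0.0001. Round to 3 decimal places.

$13.055

Periodic yield y = 0.1085.
  t   CF        PV=CF/(1+0.1085)^t    t·PV
  1     2,312.50     2,086.1525     2,086.1525
  2     2,312.50     1,881.9598     3,763.9196
  3     2,312.50     1,697.7536     5,093.2607
  4     2,312.50     1,531.5774     6,126.3096
  5     2,312.50     1,381.6666     6,908.3329
  6     2,312.50     1,246.4290     7,478.5742
  7     2,312.50     1,124.4285     7,870.9998
  8     2,312.50     1,014.3695     8,114.9556
  9    27,312.50    10,807.8716    97,270.8446
  Σ                 22,772.2085   144,713.3495
P = 22,772.2085; D_Mac = 6.35482 yrs; D_mod = 5.73281 yrs.
DV01 ≈ 5.73281 × 22,772.2085 × 0.0001 = 13.054880.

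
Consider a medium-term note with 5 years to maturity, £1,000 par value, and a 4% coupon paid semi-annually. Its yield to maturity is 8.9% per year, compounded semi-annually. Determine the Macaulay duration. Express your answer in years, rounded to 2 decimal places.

Periodic yield y = 0.0445. Discount each cash flow and weight by its period:
  t   CF        PV=CF/(1+0.0445)^t    t·PV
  1        20.00        19.1479        19.1479
  2        20.00        18.3321        36.6643
  3        20.00        17.5511        52.6533
  4        20.00        16.8034        67.2135
  5        20.00        16.0875        80.4374
  6        20.00        15.4021        92.4125
  7        20.00        14.7459       103.2212
  8        20.00        14.1177       112.9412
  9        20.00        13.5162       121.6456
  10    1,020.00       659.9571     6,599.5714
  Σ                    805.6609     7,285.9082
Price P = Σ PV = 805.6609.
Macaulay duration = Σ(t·PV) / P = 7,285.9082 / 805.6609 = 9.04339 half-year periods.
In years: 9.04339 / 2 = 4.52170 years.

4.52 years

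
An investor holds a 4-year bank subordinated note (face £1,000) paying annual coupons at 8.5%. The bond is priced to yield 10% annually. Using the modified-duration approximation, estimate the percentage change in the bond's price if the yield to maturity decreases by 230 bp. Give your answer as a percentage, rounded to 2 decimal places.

+7.41%

Periodic yield y = 0.1. Modified duration first:
  t   CF        PV=CF/(1+0.1)^t    t·PV
  1        85.00        77.2727        77.2727
  2        85.00        70.2479       140.4959
  3        85.00        63.8618       191.5853
  4     1,085.00       741.0696     2,964.2784
  Σ                    952.4520     3,373.6323
P = 952.4520; D_Mac = 3.54205 yrs; D_mod = 3.54205/(1+0.1) = 3.22005 yrs.
ΔP/P ≈ -D_mod · Δy = -3.22005 × (-0.023) = +0.074061 = +7.4061%.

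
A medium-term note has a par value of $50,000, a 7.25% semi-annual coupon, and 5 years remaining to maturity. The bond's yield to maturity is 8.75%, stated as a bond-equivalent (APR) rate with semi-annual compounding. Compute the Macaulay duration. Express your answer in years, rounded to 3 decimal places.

Periodic yield y = 0.04375. Discount each cash flow and weight by its period:
  t   CF        PV=CF/(1+0.04375)^t    t·PV
  1     1,812.50     1,736.5269     1,736.5269
  2     1,812.50     1,663.7384     3,327.4768
  3     1,812.50     1,594.0009     4,782.0026
  4     1,812.50     1,527.1864     6,108.7458
  5     1,812.50     1,463.1726     7,315.8632
  6     1,812.50     1,401.8421     8,411.0523
  7     1,812.50     1,343.0822     9,401.5755
  8     1,812.50     1,286.7853    10,294.2828
  9     1,812.50     1,232.8482    11,095.6341
  10   51,812.50    33,765.2262   337,652.2616
  Σ                 47,014.4093   400,125.4216
Price P = Σ PV = 47,014.4093.
Macaulay duration = Σ(t·PV) / P = 400,125.4216 / 47,014.4093 = 8.51070 half-year periods.
In years: 8.51070 / 2 = 4.25535 years.

4.255 years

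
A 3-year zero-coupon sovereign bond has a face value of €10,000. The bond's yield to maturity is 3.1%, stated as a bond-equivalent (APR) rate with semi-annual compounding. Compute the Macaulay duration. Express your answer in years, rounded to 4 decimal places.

3.0000 years

A zero-coupon bond has a single cash flow at maturity, so its Macaulay duration equals its maturity: 3 years.
(Equivalently: 6 semi-annual periods ÷ 2 = 3 years.)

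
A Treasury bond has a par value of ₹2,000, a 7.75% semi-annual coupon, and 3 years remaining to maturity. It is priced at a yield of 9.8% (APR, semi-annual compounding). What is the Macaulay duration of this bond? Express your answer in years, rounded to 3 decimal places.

2.725 years

Periodic yield y = 0.049. Discount each cash flow and weight by its period:
  t   CF        PV=CF/(1+0.049)^t    t·PV
  1        77.50        73.8799        73.8799
  2        77.50        70.4289       140.8577
  3        77.50        67.1391       201.4172
  4        77.50        64.0029       256.0117
  5        77.50        61.0133       305.0663
  6     2,077.50     1,559.1507     9,354.9044
  Σ                  1,895.6147    10,332.1372
Price P = Σ PV = 1,895.6147.
Macaulay duration = Σ(t·PV) / P = 10,332.1372 / 1,895.6147 = 5.45055 half-year periods.
In years: 5.45055 / 2 = 2.72527 years.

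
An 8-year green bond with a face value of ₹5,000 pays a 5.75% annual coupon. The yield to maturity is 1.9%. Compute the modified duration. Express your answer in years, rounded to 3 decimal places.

6.687 years

Periodic yield y = 0.019. First find Macaulay duration:
  t   CF        PV=CF/(1+0.019)^t    t·PV
  1       287.50       282.1394       282.1394
  2       287.50       276.8787       553.7573
  3       287.50       271.7161       815.1482
  4       287.50       266.6497     1,066.5988
  5       287.50       261.6778     1,308.3891
  6       287.50       256.7987     1,540.7919
  7       287.50       252.0105     1,764.0732
  8     5,287.50     4,548.3818    36,387.0540
  Σ                  6,416.2525    43,717.9519
P = 6,416.2525; Macaulay duration = 43,717.9519 / 6,416.2525 = 6.81363 years.
Modified duration = D_Mac / (1 + y) = 6.81363 / 1.019 = 6.68658 years.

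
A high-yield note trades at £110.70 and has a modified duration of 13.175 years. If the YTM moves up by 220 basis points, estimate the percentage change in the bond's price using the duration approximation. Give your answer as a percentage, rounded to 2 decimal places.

-28.99%

Duration approximation: ΔP/P ≈ -D_mod · Δy = -13.175 × (+0.022) = -0.289850.
As a percentage: -28.9850%.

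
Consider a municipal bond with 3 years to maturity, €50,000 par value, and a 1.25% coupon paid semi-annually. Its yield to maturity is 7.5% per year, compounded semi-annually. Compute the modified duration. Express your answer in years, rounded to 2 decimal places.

Periodic yield y = 0.0375. First find Macaulay duration:
  t   CF        PV=CF/(1+0.0375)^t    t·PV
  1       312.50       301.2048       301.2048
  2       312.50       290.3179       580.6358
  3       312.50       279.8245       839.4734
  4       312.50       269.7103     1,078.8414
  5       312.50       259.9618     1,299.8089
  6    50,312.50    40,341.0563   242,046.3376
  Σ                 41,742.0756   246,146.3019
P = 41,742.0756; Macaulay duration = 246,146.3019 / 41,742.0756 = 5.89684 half-year periods = 2.94842 years.
Modified duration = D_Mac / (1 + y) = 2.94842 / 1.0375 = 2.84185 years.

2.84 years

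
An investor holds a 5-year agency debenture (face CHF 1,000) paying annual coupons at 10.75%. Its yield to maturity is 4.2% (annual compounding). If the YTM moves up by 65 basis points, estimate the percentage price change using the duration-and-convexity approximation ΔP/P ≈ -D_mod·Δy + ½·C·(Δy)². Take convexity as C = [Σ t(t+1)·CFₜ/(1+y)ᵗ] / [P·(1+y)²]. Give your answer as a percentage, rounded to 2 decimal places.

With y = 0.042:
  t   CF        PV=CF/(1+0.042)^t    t·PV        t(t+1)·PV
  1       107.50       103.1670       103.1670         206.3340
  2       107.50        99.0086       198.0172         594.0517
  3       107.50        95.0179       285.0536       1,140.2145
  4       107.50        91.1880       364.7519       1,823.7596
  5     1,107.50       901.5818     4,507.9090      27,047.4542
  Σ                  1,289.9633     5,458.8988      30,811.8140
P = 1,289.9633; D_Mac = 4.23182 yrs; D_mod = 4.06125 yrs; C = 21.99908.
Duration effect: -4.06125 × (+0.0065) = -0.026398
Convexity effect: 0.5 × 21.99908 × (0.0065)² = +0.0004647
ΔP/P ≈ -0.026398 + 0.0004647 = -0.025933 = -2.5933%.

-2.59%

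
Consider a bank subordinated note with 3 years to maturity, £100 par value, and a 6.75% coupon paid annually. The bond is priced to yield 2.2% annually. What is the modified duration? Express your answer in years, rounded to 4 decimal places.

Periodic yield y = 0.022. First find Macaulay duration:
  t   CF        PV=CF/(1+0.022)^t    t·PV
  1         6.75         6.6047         6.6047
  2         6.75         6.4625        12.9250
  3       106.75       100.0035       300.0105
  Σ                    113.0707       319.5402
P = 113.0707; Macaulay duration = 319.5402 / 113.0707 = 2.82602 years.
Modified duration = D_Mac / (1 + y) = 2.82602 / 1.022 = 2.76519 years.

2.7652 years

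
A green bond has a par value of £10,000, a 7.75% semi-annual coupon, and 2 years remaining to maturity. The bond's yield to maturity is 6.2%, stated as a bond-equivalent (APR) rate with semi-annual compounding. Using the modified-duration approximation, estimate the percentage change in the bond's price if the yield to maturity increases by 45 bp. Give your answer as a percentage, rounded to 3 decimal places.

-0.826%

Periodic yield y = 0.031. Modified duration first:
  t   CF        PV=CF/(1+0.031)^t    t·PV
  1       387.50       375.8487       375.8487
  2       387.50       364.5477       729.0954
  3       387.50       353.5865     1,060.7596
  4    10,387.50     9,193.4046    36,773.6186
  Σ                 10,287.3876    38,939.3223
P = 10,287.3876; D_Mac = 3.78515 half-year periods = 1.89258 yrs; D_mod = 1.89258/(1+0.031) = 1.83567 yrs.
ΔP/P ≈ -D_mod · Δy = -1.83567 × (+0.0045) = -0.008261 = -0.8261%.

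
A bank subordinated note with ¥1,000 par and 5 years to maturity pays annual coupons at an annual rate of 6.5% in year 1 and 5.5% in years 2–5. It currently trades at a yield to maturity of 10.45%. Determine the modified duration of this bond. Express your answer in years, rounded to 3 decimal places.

3.989 years

Periodic yield y = 0.1045. First find Macaulay duration:
  t   CF        PV=CF/(1+0.1045)^t    t·PV
  1        65.00        58.8502        58.8502
  2        55.00        45.0849        90.1698
  3        55.00        40.8193       122.4579
  4        55.00        36.9573       147.8291
  5     1,055.00       641.8357     3,209.1784
  Σ                    823.5473     3,628.4854
P = 823.5473; Macaulay duration = 3,628.4854 / 823.5473 = 4.40592 years.
Modified duration = D_Mac / (1 + y) = 4.40592 / 1.1045 = 3.98906 years.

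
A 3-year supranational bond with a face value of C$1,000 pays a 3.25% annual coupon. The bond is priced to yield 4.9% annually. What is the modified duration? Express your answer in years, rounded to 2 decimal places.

2.77 years

Periodic yield y = 0.049. First find Macaulay duration:
  t   CF        PV=CF/(1+0.049)^t    t·PV
  1        32.50        30.9819        30.9819
  2        32.50        29.5347        59.0694
  3     1,032.50       894.4655     2,683.3965
  Σ                    954.9821     2,773.4478
P = 954.9821; Macaulay duration = 2,773.4478 / 954.9821 = 2.90419 years.
Modified duration = D_Mac / (1 + y) = 2.90419 / 1.049 = 2.76853 years.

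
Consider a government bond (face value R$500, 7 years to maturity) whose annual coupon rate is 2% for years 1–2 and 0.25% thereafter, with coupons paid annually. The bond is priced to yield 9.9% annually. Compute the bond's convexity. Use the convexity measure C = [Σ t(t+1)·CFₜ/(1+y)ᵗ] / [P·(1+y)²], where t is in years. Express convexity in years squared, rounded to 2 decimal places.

With y = 0.099:
  t   CF        PV=CF/(1+0.099)^t    t·PV        t(t+1)·PV
  1        10.00         9.0992         9.0992          18.1984
  2        10.00         8.2795        16.5590          49.6771
  3         1.25         0.9417         2.8251          11.3005
  4         1.25         0.8569         3.4275          17.1376
  5         1.25         0.7797         3.8984          23.3907
  6         1.25         0.7095         4.2567          29.7970
  7       501.25       258.8633     1,812.0433      14,496.3466
  Σ                    279.5298     1,852.1093      14,645.8479
P = 279.5298.
Convexity = Σ t(t+1)·PV / [P·(1+y)²] = 14,645.8479 / (279.5298 × 1.207801) = 43.38015.

43.38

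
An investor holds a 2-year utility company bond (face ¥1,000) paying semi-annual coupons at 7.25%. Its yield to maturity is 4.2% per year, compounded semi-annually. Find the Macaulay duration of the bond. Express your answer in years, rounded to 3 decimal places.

1.901 years

Periodic yield y = 0.021. Discount each cash flow and weight by its period:
  t   CF        PV=CF/(1+0.021)^t    t·PV
  1        36.25        35.5044        35.5044
  2        36.25        34.7742        69.5483
  3        36.25        34.0589       102.1767
  4     1,036.25       953.5898     3,814.3590
  Σ                  1,057.9272     4,021.5885
Price P = Σ PV = 1,057.9272.
Macaulay duration = Σ(t·PV) / P = 4,021.5885 / 1,057.9272 = 3.80138 half-year periods.
In years: 3.80138 / 2 = 1.90069 years.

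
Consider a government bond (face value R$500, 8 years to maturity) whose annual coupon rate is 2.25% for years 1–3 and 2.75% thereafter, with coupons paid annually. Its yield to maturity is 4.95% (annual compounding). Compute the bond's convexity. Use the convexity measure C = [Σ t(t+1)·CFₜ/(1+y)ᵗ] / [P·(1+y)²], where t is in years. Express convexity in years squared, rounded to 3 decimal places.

57.801

With y = 0.0495:
  t   CF        PV=CF/(1+0.0495)^t    t·PV        t(t+1)·PV
  1        11.25        10.7194        10.7194          21.4388
  2        11.25        10.2138        20.4276          61.2828
  3        11.25         9.7321        29.1962         116.7848
  4        13.75        11.3337        45.3349         226.6746
  5        13.75        10.7992        53.9959         323.9752
  6        13.75        10.2898        61.7390         432.1727
  7        13.75         9.8045        68.6315         549.0522
  8       513.75       349.0537     2,792.4299      25,131.8690
  Σ                    421.9462     3,082.4744      26,863.2502
P = 421.9462.
Convexity = Σ t(t+1)·PV / [P·(1+y)²] = 26,863.2502 / (421.9462 × 1.101450) = 57.80116.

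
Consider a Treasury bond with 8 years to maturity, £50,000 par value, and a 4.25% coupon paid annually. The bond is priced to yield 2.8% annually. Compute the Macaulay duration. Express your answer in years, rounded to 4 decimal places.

Periodic yield y = 0.028. Discount each cash flow and weight by its year:
  t   CF        PV=CF/(1+0.028)^t    t·PV
  1     2,125.00     2,067.1206     2,067.1206
  2     2,125.00     2,010.8177     4,021.6355
  3     2,125.00     1,956.0484     5,868.1451
  4     2,125.00     1,902.7708     7,611.0832
  5     2,125.00     1,850.9443     9,254.7217
  6     2,125.00     1,800.5295    10,803.1771
  7     2,125.00     1,751.4879    12,260.4150
  8    52,125.00    41,792.7694   334,342.1552
  Σ                 55,132.4886   386,228.4535
Price P = Σ PV = 55,132.4886.
Macaulay duration = Σ(t·PV) / P = 386,228.4535 / 55,132.4886 = 7.00546 years.

7.0055 years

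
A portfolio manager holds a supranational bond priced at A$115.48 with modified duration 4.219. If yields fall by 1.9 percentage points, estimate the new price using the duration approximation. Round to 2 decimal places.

A$124.74

Duration approximation: ΔP/P ≈ -D_mod · Δy = -4.219 × (-0.019) = +0.080161.
New price ≈ 115.48 × (1 + 0.080161) = 124.73699228.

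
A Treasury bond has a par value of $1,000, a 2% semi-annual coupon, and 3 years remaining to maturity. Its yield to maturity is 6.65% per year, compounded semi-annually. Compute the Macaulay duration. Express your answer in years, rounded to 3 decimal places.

2.921 years

Periodic yield y = 0.03325. Discount each cash flow and weight by its period:
  t   CF        PV=CF/(1+0.03325)^t    t·PV
  1        10.00         9.6782         9.6782
  2        10.00         9.3668        18.7335
  3        10.00         9.0653        27.1960
  4        10.00         8.7736        35.0944
  5        10.00         8.4913        42.4564
  6     1,010.00       830.0206     4,980.1238
  Σ                    875.3958     5,113.2823
Price P = Σ PV = 875.3958.
Macaulay duration = Σ(t·PV) / P = 5,113.2823 / 875.3958 = 5.84111 half-year periods.
In years: 5.84111 / 2 = 2.92055 years.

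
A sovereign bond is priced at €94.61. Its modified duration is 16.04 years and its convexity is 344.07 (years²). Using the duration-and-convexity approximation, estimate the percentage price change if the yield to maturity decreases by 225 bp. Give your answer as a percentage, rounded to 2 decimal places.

+44.80%

Duration effect: -D_mod·Δy = -16.04 × (-0.0225) = +0.360900
Convexity effect: ½·C·(Δy)² = 0.5 × 344.07 × (-0.0225)² = +0.08709271875
ΔP/P ≈ +0.360900 + 0.08709271875 = +0.44799271875
= +44.799271875%.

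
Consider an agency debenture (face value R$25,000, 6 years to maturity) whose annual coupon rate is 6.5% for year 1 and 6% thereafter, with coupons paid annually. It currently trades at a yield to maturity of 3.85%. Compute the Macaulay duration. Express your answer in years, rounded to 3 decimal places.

5.241 years

Periodic yield y = 0.0385. Discount each cash flow and weight by its year:
  t   CF        PV=CF/(1+0.0385)^t    t·PV
  1     1,625.00     1,564.7569     1,564.7569
  2     1,500.00     1,390.8435     2,781.6869
  3     1,500.00     1,339.2812     4,017.8435
  4     1,500.00     1,289.6304     5,158.5215
  5     1,500.00     1,241.8203     6,209.1015
  6    26,500.00    21,125.4938   126,752.9627
  Σ                 27,951.8259   146,484.8729
Price P = Σ PV = 27,951.8259.
Macaulay duration = Σ(t·PV) / P = 146,484.8729 / 27,951.8259 = 5.24062 years.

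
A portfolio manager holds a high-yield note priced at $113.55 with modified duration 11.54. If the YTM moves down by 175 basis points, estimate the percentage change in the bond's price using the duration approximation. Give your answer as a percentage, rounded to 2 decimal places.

+20.20%

Duration approximation: ΔP/P ≈ -D_mod · Δy = -11.54 × (-0.0175) = +0.201950.
As a percentage: +20.1950%.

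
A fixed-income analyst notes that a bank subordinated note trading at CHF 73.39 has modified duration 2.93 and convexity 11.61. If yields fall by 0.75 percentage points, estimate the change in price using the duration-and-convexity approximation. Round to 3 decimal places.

Duration effect: -D_mod·Δy = -2.93 × (-0.0075) = +0.021975
Convexity effect: ½·C·(Δy)² = 0.5 × 11.61 × (-0.0075)² = +0.00032653125
ΔP/P ≈ +0.021975 + 0.00032653125 = +0.02230153125
ΔP ≈ 73.39 × (+0.02230153125) = +1.6367093784375.

+CHF 1.637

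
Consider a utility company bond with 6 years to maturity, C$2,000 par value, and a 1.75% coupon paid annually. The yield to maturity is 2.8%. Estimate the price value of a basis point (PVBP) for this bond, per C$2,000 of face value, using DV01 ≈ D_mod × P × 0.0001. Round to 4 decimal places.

C$1.0526

Periodic yield y = 0.028.
  t   CF        PV=CF/(1+0.028)^t    t·PV
  1        35.00        34.0467        34.0467
  2        35.00        33.1194        66.2387
  3        35.00        32.2173        96.6518
  4        35.00        31.3398       125.3590
  5        35.00        30.4861       152.4307
  6     2,035.00     1,724.2718    10,345.6308
  Σ                  1,885.4810    10,820.3577
P = 1,885.4810; D_Mac = 5.73878 yrs; D_mod = 5.58247 yrs.
DV01 ≈ 5.58247 × 1,885.4810 × 0.0001 = 1.052564.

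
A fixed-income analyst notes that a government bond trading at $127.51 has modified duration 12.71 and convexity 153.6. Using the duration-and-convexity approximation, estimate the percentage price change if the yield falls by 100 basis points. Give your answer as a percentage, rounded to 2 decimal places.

Duration effect: -D_mod·Δy = -12.71 × (-0.01) = +0.127100
Convexity effect: ½·C·(Δy)² = 0.5 × 153.6 × (-0.01)² = +0.0076800
ΔP/P ≈ +0.127100 + 0.0076800 = +0.134780
= +13.4780%.

+13.48%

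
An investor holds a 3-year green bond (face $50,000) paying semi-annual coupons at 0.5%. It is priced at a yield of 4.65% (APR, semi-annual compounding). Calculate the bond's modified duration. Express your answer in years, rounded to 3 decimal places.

Periodic yield y = 0.02325. First find Macaulay duration:
  t   CF        PV=CF/(1+0.02325)^t    t·PV
  1       125.00       122.1598       122.1598
  2       125.00       119.3841       238.7682
  3       125.00       116.6715       350.0145
  4       125.00       114.0205       456.0821
  5       125.00       111.4298       557.1489
  6    50,125.00    43,668.0567   262,008.3403
  Σ                 44,251.7224   263,732.5137
P = 44,251.7224; Macaulay duration = 263,732.5137 / 44,251.7224 = 5.95982 half-year periods = 2.97991 years.
Modified duration = D_Mac / (1 + y) = 2.97991 / 1.02325 = 2.91220 years.

2.912 years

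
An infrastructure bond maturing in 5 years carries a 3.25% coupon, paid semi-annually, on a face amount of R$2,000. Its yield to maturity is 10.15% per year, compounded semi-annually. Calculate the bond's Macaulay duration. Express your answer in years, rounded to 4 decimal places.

Periodic yield y = 0.05075. Discount each cash flow and weight by its period:
  t   CF        PV=CF/(1+0.05075)^t    t·PV
  1        32.50        30.9303        30.9303
  2        32.50        29.4364        58.8728
  3        32.50        28.0146        84.0439
  4        32.50        26.6616       106.6463
  5        32.50        25.3738       126.8692
  6        32.50        24.1483       144.8899
  7        32.50        22.9820       160.8739
  8        32.50        21.8720       174.9759
  9        32.50        20.8156       187.3403
  10    2,032.50     1,238.9009    12,389.0090
  Σ                  1,469.1355    13,464.4516
Price P = Σ PV = 1,469.1355.
Macaulay duration = Σ(t·PV) / P = 13,464.4516 / 1,469.1355 = 9.16488 half-year periods.
In years: 9.16488 / 2 = 4.58244 years.

4.5824 years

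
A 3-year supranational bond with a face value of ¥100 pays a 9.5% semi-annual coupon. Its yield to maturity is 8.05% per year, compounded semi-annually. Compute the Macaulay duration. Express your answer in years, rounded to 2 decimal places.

Periodic yield y = 0.04025. Discount each cash flow and weight by its period:
  t   CF        PV=CF/(1+0.04025)^t    t·PV
  1         4.75         4.5662         4.5662
  2         4.75         4.3895         8.7791
  3         4.75         4.2197        12.6591
  4         4.75         4.0564        16.2257
  5         4.75         3.8995        19.4973
  6       104.75        82.6661       495.9969
  Σ                    103.7975       557.7242
Price P = Σ PV = 103.7975.
Macaulay duration = Σ(t·PV) / P = 557.7242 / 103.7975 = 5.37320 half-year periods.
In years: 5.37320 / 2 = 2.68660 years.

2.69 years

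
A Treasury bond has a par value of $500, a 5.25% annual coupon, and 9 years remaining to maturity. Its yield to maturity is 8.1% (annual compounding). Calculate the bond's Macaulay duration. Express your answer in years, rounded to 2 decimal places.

Periodic yield y = 0.081. Discount each cash flow and weight by its year:
  t   CF        PV=CF/(1+0.081)^t    t·PV
  1        26.25        24.2831        24.2831
  2        26.25        22.4635        44.9271
  3        26.25        20.7803        62.3410
  4        26.25        19.2232        76.8930
  5        26.25        17.7828        88.9141
  6        26.25        16.4504        98.7021
  7        26.25        15.2177       106.5240
  8        26.25        14.0774       112.6195
  9       526.25       261.0723     2,349.6511
  Σ                    411.3508     2,964.8549
Price P = Σ PV = 411.3508.
Macaulay duration = Σ(t·PV) / P = 2,964.8549 / 411.3508 = 7.20761 years.

7.21 years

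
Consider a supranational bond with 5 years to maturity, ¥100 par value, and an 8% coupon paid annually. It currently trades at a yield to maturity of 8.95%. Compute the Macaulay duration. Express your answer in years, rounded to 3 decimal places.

4.298 years

Periodic yield y = 0.0895. Discount each cash flow and weight by its year:
  t   CF        PV=CF/(1+0.0895)^t    t·PV
  1         8.00         7.3428         7.3428
  2         8.00         6.7396        13.4792
  3         8.00         6.1860        18.5579
  4         8.00         5.6778        22.7113
  5       108.00        70.3538       351.7690
  Σ                     96.3000       413.8603
Price P = Σ PV = 96.3000.
Macaulay duration = Σ(t·PV) / P = 413.8603 / 96.3000 = 4.29761 years.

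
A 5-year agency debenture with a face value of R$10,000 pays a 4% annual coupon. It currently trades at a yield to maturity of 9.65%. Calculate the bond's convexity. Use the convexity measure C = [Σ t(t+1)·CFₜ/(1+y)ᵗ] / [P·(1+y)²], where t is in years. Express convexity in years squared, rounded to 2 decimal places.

With y = 0.0965:
  t   CF        PV=CF/(1+0.0965)^t    t·PV        t(t+1)·PV
  1       400.00       364.7971       364.7971         729.5942
  2       400.00       332.6923       665.3846       1,996.1537
  3       400.00       303.4129       910.2388       3,640.9552
  4       400.00       276.7104     1,106.8415       5,534.2076
  5    10,400.00     6,561.3040    32,806.5199     196,839.1196
  Σ                  7,838.9167    35,853.7819     208,740.0302
P = 7,838.9167.
Convexity = Σ t(t+1)·PV / [P·(1+y)²] = 208,740.0302 / (7,838.9167 × 1.202312) = 22.14789.

22.15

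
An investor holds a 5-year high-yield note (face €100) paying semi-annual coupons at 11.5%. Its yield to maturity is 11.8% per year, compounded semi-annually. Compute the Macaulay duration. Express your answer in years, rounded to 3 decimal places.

Periodic yield y = 0.059. Discount each cash flow and weight by its period:
  t   CF        PV=CF/(1+0.059)^t    t·PV
  1         5.75         5.4297         5.4297
  2         5.75         5.1271        10.2543
  3         5.75         4.8415        14.5245
  4         5.75         4.5718        18.2871
  5         5.75         4.3171        21.5853
  6         5.75         4.0765        24.4593
  7         5.75         3.8494        26.9460
  8         5.75         3.6350        29.0797
  9         5.75         3.4324        30.8920
  10      105.75        59.6102       596.1023
  Σ                     98.8907       777.5601
Price P = Σ PV = 98.8907.
Macaulay duration = Σ(t·PV) / P = 777.5601 / 98.8907 = 7.86282 half-year periods.
In years: 7.86282 / 2 = 3.93141 years.

3.931 years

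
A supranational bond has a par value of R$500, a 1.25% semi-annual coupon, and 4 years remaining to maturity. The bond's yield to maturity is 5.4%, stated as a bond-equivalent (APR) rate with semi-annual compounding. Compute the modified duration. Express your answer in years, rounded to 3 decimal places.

Periodic yield y = 0.027. First find Macaulay duration:
  t   CF        PV=CF/(1+0.027)^t    t·PV
  1        3.125         3.0428         3.0428
  2        3.125         2.9628         5.9257
  3        3.125         2.8850         8.6549
  4        3.125         2.8091        11.2364
  5        3.125         2.7353        13.6763
  6        3.125         2.6633        15.9801
  7        3.125         2.5933        18.1533
  8      503.125       406.5485     3,252.3879
  Σ                    426.2402     3,329.0573
P = 426.2402; Macaulay duration = 3,329.0573 / 426.2402 = 7.81029 half-year periods = 3.90514 years.
Modified duration = D_Mac / (1 + y) = 3.90514 / 1.027 = 3.80248 years.

3.802 years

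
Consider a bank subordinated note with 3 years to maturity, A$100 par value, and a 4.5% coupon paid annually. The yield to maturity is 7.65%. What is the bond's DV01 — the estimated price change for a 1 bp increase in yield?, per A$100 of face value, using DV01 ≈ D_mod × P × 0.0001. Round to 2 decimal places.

Periodic yield y = 0.0765.
  t   CF        PV=CF/(1+0.0765)^t    t·PV
  1         4.50         4.1802         4.1802
  2         4.50         3.8832         7.7663
  3       104.50        83.7672       251.3017
  Σ                     91.8306       263.2482
P = 91.8306; D_Mac = 2.86667 yrs; D_mod = 2.66296 yrs.
DV01 ≈ 2.66296 × 91.8306 × 0.0001 = 0.024454.

A$0.02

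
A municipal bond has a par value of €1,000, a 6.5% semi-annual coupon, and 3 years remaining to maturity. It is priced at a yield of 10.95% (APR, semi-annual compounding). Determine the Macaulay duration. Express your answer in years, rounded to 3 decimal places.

2.757 years

Periodic yield y = 0.05475. Discount each cash flow and weight by its period:
  t   CF        PV=CF/(1+0.05475)^t    t·PV
  1        32.50        30.8130        30.8130
  2        32.50        29.2135        58.4271
  3        32.50        27.6971        83.0914
  4        32.50        26.2594       105.0377
  5        32.50        24.8964       124.4818
  6     1,032.50       749.8819     4,499.2912
  Σ                    888.7613     4,901.1422
Price P = Σ PV = 888.7613.
Macaulay duration = Σ(t·PV) / P = 4,901.1422 / 888.7613 = 5.51458 half-year periods.
In years: 5.51458 / 2 = 2.75729 years.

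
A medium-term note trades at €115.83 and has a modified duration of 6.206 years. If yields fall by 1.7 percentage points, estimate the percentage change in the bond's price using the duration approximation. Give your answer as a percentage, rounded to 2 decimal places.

Duration approximation: ΔP/P ≈ -D_mod · Δy = -6.206 × (-0.017) = +0.105502.
As a percentage: +10.5502%.

+10.55%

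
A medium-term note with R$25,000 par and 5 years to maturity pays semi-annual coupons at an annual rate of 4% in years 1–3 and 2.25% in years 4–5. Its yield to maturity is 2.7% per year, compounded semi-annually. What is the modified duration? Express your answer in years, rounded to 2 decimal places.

Periodic yield y = 0.0135. First find Macaulay duration:
  t   CF        PV=CF/(1+0.0135)^t    t·PV
  1       500.00       493.3399       493.3399
  2       500.00       486.7685       973.5371
  3       500.00       480.2847     1,440.8541
  4       500.00       473.8872     1,895.5489
  5       500.00       467.5750     2,337.8748
  6       500.00       461.3468     2,768.0806
  7       281.25       256.0509     1,792.3561
  8       281.25       252.6402     2,021.1218
  9       281.25       249.2750     2,243.4751
  10   25,281.25    22,108.5883   221,085.8833
  Σ                 25,729.7565   237,052.0717
P = 25,729.7565; Macaulay duration = 237,052.0717 / 25,729.7565 = 9.21315 half-year periods = 4.60657 years.
Modified duration = D_Mac / (1 + y) = 4.60657 / 1.0135 = 4.54521 years.

4.55 years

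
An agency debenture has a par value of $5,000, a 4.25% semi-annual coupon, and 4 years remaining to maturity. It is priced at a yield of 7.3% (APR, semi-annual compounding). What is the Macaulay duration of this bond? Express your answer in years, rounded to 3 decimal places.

Periodic yield y = 0.0365. Discount each cash flow and weight by its period:
  t   CF        PV=CF/(1+0.0365)^t    t·PV
  1       106.25       102.5084       102.5084
  2       106.25        98.8986       197.7973
  3       106.25        95.4160       286.2479
  4       106.25        92.0559       368.2237
  5       106.25        88.8142       444.0710
  6       106.25        85.6866       514.1198
  7       106.25        82.6692       578.6845
  8     5,106.25     3,833.0777    30,664.6216
  Σ                  4,479.1267    33,156.2741
Price P = Σ PV = 4,479.1267.
Macaulay duration = Σ(t·PV) / P = 33,156.2741 / 4,479.1267 = 7.40240 half-year periods.
In years: 7.40240 / 2 = 3.70120 years.

3.701 years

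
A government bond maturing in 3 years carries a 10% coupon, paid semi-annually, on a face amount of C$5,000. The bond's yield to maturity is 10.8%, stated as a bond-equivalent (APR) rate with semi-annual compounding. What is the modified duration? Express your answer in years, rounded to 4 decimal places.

2.5245 years

Periodic yield y = 0.054. First find Macaulay duration:
  t   CF        PV=CF/(1+0.054)^t    t·PV
  1       250.00       237.1917       237.1917
  2       250.00       225.0395       450.0790
  3       250.00       213.5100       640.5299
  4       250.00       202.5711       810.2845
  5       250.00       192.1927       960.9636
  6     5,250.00     3,829.2669    22,975.6014
  Σ                  4,899.7719    26,074.6502
P = 4,899.7719; Macaulay duration = 26,074.6502 / 4,899.7719 = 5.32160 half-year periods = 2.66080 years.
Modified duration = D_Mac / (1 + y) = 2.66080 / 1.054 = 2.52448 years.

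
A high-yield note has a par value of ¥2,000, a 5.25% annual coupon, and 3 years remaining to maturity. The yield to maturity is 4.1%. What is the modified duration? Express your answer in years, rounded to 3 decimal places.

2.743 years

Periodic yield y = 0.041. First find Macaulay duration:
  t   CF        PV=CF/(1+0.041)^t    t·PV
  1       105.00       100.8646       100.8646
  2       105.00        96.8920       193.7840
  3     2,105.00     1,865.9496     5,597.8488
  Σ                  2,063.7061     5,892.4974
P = 2,063.7061; Macaulay duration = 5,892.4974 / 2,063.7061 = 2.85530 years.
Modified duration = D_Mac / (1 + y) = 2.85530 / 1.041 = 2.74284 years.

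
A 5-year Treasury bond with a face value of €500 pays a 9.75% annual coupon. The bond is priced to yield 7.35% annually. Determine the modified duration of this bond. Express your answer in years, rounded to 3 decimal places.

3.938 years

Periodic yield y = 0.0735. First find Macaulay duration:
  t   CF        PV=CF/(1+0.0735)^t    t·PV
  1        48.75        45.4122        45.4122
  2        48.75        42.3029        84.6059
  3        48.75        39.4066       118.2197
  4        48.75        36.7085       146.8339
  5       548.75       384.9145     1,924.5726
  Σ                    548.7447     2,319.6443
P = 548.7447; Macaulay duration = 2,319.6443 / 548.7447 = 4.22718 years.
Modified duration = D_Mac / (1 + y) = 4.22718 / 1.0735 = 3.93776 years.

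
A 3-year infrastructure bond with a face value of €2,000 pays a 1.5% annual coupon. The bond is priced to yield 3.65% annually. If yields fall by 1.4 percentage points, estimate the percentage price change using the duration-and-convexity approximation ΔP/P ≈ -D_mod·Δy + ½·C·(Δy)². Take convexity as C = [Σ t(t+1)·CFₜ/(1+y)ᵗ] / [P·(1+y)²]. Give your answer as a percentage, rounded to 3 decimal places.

+4.098%

With y = 0.0365:
  t   CF        PV=CF/(1+0.0365)^t    t·PV        t(t+1)·PV
  1        30.00        28.9436        28.9436          57.8871
  2        30.00        27.9243        55.8486         167.5459
  3     2,030.00     1,823.0061     5,469.0183      21,876.0730
  Σ                  1,879.8740     5,553.8105      22,101.5061
P = 1,879.8740; D_Mac = 2.95435 yrs; D_mod = 2.85032 yrs; C = 10.94346.
Duration effect: -2.85032 × (-0.014) = +0.039904
Convexity effect: 0.5 × 10.94346 × (-0.014)² = +0.0010725
ΔP/P ≈ +0.039904 + 0.0010725 = +0.040977 = +4.0977%.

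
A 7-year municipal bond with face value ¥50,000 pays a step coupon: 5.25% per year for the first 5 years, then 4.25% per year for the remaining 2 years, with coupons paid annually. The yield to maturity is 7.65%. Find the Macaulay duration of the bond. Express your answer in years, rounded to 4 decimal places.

5.9494 years

Periodic yield y = 0.0765. Discount each cash flow and weight by its year:
  t   CF        PV=CF/(1+0.0765)^t    t·PV
  1     2,625.00     2,438.4580     2,438.4580
  2     2,625.00     2,265.1723     4,530.3446
  3     2,625.00     2,104.2009     6,312.6027
  4     2,625.00     1,954.6688     7,818.6750
  5     2,625.00     1,815.7629     9,078.8145
  6     2,125.00     1,365.4466     8,192.6798
  7    52,125.00    31,113.4255   217,793.9788
  Σ                 43,057.1350   256,165.5533
Price P = Σ PV = 43,057.1350.
Macaulay duration = Σ(t·PV) / P = 256,165.5533 / 43,057.1350 = 5.94943 years.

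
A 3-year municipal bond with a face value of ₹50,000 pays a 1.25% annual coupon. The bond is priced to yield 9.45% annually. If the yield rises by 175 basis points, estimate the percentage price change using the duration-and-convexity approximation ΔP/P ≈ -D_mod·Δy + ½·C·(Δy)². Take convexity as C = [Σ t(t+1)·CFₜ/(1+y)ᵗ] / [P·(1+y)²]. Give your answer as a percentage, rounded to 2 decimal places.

-4.58%

With y = 0.0945:
  t   CF        PV=CF/(1+0.0945)^t    t·PV        t(t+1)·PV
  1       625.00       571.0370       571.0370       1,142.0740
  2       625.00       521.7332     1,043.4664       3,130.3993
  3    50,625.00    38,611.5947   115,834.7840     463,339.1361
  Σ                 39,704.3649   117,449.2874     467,611.6094
P = 39,704.3649; D_Mac = 2.95810 yrs; D_mod = 2.70269 yrs; C = 9.83140.
Duration effect: -2.70269 × (+0.0175) = -0.047297
Convexity effect: 0.5 × 9.83140 × (0.0175)² = +0.0015054
ΔP/P ≈ -0.047297 + 0.0015054 = -0.045792 = -4.5792%.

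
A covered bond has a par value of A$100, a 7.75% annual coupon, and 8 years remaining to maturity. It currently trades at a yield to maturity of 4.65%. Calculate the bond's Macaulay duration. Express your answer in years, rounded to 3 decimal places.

Periodic yield y = 0.0465. Discount each cash flow and weight by its year:
  t   CF        PV=CF/(1+0.0465)^t    t·PV
  1         7.75         7.4056         7.4056
  2         7.75         7.0766        14.1532
  3         7.75         6.7621        20.2864
  4         7.75         6.4617        25.8467
  5         7.75         6.1746        30.8728
  6         7.75         5.9002        35.4012
  7         7.75         5.6380        39.4662
  8       107.75        74.9037       599.2298
  Σ                    120.3225       772.6618
Price P = Σ PV = 120.3225.
Macaulay duration = Σ(t·PV) / P = 772.6618 / 120.3225 = 6.42159 years.

6.422 years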